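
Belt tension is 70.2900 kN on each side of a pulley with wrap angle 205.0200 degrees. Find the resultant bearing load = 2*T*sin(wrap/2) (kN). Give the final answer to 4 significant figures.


F = 2 * 70.2900 * sin(205.0200/2 deg)
F = 137.2 kN


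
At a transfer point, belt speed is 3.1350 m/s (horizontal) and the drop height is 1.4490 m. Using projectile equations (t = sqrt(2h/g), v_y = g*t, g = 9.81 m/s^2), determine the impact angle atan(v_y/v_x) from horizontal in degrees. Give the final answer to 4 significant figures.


t = sqrt(2*1.4490/9.81) = 0.543519 s
v_y = 9.81 * 0.543519 = 5.33192 m/s
angle = atan(5.33192 / 3.1350) = 59.55 deg


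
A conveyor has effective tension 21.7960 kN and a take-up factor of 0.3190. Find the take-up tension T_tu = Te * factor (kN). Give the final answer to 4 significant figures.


T_tu = 21.7960 * 0.3190
T_tu = 6.953 kN


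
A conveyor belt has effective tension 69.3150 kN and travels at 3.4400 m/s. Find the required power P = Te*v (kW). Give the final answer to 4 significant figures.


P = Te * v = 69.3150 * 3.4400
P = 238.4 kW


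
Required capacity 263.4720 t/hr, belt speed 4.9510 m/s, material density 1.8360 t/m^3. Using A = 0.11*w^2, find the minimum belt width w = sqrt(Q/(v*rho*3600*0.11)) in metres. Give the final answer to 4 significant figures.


A_req = 263.4720 / (4.9510 * 1.8360 * 3600) = 0.00805131 m^2
w = sqrt(0.00805131 / 0.11)
w = 0.2705 m


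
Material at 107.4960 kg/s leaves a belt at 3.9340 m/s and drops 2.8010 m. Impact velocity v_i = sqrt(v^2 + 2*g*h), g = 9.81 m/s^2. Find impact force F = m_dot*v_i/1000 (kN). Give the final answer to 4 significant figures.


v_i = sqrt(3.9340^2 + 2*9.81*2.8010) = 8.39238 m/s
F = 107.4960 * 8.39238 / 1000
F = 0.9021 kN


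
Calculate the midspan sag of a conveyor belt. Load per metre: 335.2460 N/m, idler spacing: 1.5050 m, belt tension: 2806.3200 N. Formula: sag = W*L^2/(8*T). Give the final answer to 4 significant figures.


sag = 335.2460 * 1.5050^2 / (8 * 2806.3200)
sag = 0.03382 m


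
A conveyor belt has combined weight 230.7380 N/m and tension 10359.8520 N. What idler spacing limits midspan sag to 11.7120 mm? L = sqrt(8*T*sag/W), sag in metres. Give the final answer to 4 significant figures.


sag = 11.7120/1000 = 0.011712 m
L = sqrt(8 * 10359.8520 * 0.011712 / 230.7380)
L = 2.051 m


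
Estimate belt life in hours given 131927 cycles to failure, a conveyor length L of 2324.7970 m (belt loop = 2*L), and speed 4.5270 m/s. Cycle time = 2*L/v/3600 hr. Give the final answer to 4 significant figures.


cycle_time = 2 * 2324.7970 / 4.5270 / 3600 = 0.2853 hr
life = 131927 * 0.2853 = 37640 hours


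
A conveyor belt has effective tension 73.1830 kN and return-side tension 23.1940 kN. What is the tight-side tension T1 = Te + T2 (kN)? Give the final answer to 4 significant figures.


T1 = Te + T2 = 73.1830 + 23.1940
T1 = 96.38 kN


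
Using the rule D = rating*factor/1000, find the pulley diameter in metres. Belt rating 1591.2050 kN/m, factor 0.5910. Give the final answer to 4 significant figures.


D = 1591.2050 * 0.5910 / 1000
D = 0.9404 m


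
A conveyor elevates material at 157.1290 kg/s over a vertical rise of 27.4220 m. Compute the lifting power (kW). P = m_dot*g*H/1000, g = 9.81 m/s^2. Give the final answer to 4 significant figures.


P = 157.1290 * 9.81 * 27.4220 / 1000
P = 42.27 kW


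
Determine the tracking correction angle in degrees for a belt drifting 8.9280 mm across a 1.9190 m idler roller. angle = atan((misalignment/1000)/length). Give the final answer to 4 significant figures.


misalign_m = 8.9280 / 1000 = 0.008928 m
angle = atan(0.008928 / 1.9190)
angle = 0.2666 deg


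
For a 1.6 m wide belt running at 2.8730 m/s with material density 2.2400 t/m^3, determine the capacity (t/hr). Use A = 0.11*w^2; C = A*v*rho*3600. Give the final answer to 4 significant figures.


A = 0.11 * 1.6^2 = 0.2816 m^2
C = 0.2816 * 2.8730 * 2.2400 * 3600
C = 6524 t/hr


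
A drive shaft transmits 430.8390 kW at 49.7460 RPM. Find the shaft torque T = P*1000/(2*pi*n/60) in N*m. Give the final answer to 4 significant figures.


omega = 2*pi*49.7460/60 = 5.20939 rad/s
T = 430.8390*1000 / 5.20939
T = 82700 N*m


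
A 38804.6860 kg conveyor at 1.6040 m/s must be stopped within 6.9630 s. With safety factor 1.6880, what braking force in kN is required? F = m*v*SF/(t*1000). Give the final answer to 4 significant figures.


F = 38804.6860 * 1.6040 / 6.9630 * 1.6880 / 1000
F = 15.09 kN


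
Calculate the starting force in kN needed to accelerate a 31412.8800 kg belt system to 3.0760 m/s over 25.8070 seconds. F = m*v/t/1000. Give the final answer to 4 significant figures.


F = 31412.8800 * 3.0760 / 25.8070 / 1000
F = 3.744 kN


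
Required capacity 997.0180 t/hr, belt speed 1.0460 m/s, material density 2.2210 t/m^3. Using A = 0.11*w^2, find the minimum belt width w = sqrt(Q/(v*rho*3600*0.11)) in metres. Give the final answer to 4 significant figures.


A_req = 997.0180 / (1.0460 * 2.2210 * 3600) = 0.119212 m^2
w = sqrt(0.119212 / 0.11)
w = 1.041 m


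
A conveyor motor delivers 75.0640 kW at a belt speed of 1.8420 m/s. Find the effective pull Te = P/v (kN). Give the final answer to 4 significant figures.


Te = P / v = 75.0640 / 1.8420
Te = 40.75 kN


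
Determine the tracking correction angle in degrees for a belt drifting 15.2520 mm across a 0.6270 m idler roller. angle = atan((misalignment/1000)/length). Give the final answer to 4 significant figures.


misalign_m = 15.2520 / 1000 = 0.015252 m
angle = atan(0.015252 / 0.6270)
angle = 1.393 deg


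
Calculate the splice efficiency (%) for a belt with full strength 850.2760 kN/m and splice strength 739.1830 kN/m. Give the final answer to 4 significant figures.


Eff = 739.1830 / 850.2760 * 100
Eff = 86.93 %


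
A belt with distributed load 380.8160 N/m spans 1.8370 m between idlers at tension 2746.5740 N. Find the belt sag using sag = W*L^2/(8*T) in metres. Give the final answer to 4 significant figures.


sag = 380.8160 * 1.8370^2 / (8 * 2746.5740)
sag = 0.05849 m


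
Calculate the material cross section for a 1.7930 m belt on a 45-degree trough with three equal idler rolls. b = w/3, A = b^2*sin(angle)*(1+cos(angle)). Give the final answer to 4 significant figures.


b = 1.7930/3 = 0.597667 m
A = 0.597667^2 * sin(45 deg) * (1 + cos(45 deg))
A = 0.4312 m^2


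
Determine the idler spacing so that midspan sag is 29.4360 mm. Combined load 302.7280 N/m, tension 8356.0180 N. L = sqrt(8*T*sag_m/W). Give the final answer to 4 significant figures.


sag = 29.4360/1000 = 0.029436 m
L = sqrt(8 * 8356.0180 * 0.029436 / 302.7280)
L = 2.550 m


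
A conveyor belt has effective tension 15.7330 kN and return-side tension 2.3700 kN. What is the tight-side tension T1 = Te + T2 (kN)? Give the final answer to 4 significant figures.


T1 = Te + T2 = 15.7330 + 2.3700
T1 = 18.10 kN


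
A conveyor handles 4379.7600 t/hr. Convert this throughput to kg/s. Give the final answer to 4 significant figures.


m_dot = 4379.7600 * 1000 / 3600
m_dot = 1217 kg/s


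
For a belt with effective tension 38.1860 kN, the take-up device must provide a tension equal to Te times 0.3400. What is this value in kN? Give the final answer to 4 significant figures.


T_tu = 38.1860 * 0.3400
T_tu = 12.98 kN


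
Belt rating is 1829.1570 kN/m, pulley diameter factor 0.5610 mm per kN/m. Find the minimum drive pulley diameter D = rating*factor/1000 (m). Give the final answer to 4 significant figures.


D = 1829.1570 * 0.5610 / 1000
D = 1.026 m


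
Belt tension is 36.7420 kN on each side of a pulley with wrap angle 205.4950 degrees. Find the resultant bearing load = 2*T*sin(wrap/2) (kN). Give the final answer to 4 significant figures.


F = 2 * 36.7420 * sin(205.4950/2 deg)
F = 71.67 kN


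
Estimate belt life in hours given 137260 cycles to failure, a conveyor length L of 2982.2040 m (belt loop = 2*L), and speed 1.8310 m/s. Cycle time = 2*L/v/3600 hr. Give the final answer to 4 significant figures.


cycle_time = 2 * 2982.2040 / 1.8310 / 3600 = 0.90485 hr
life = 137260 * 0.90485 = 124200 hours


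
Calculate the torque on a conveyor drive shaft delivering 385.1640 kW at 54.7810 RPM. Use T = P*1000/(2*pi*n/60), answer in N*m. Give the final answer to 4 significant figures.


omega = 2*pi*54.7810/60 = 5.73665 rad/s
T = 385.1640*1000 / 5.73665
T = 67140 N*m


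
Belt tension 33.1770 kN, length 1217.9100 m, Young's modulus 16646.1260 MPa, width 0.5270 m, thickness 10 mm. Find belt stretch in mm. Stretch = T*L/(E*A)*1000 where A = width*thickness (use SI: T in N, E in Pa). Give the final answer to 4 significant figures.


A = 0.5270 * 0.01 = 0.00527 m^2
Stretch = 33.1770*1000 * 1217.9100 / (16646.1260e6 * 0.00527) * 1000
Stretch = 460.6 mm


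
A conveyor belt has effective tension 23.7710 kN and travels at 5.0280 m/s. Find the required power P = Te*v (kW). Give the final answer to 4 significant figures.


P = Te * v = 23.7710 * 5.0280
P = 119.5 kW


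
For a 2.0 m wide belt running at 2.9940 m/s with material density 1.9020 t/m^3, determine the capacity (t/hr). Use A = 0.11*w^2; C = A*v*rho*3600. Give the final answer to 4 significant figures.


A = 0.11 * 2.0^2 = 0.44 m^2
C = 0.44 * 2.9940 * 1.9020 * 3600
C = 9020 t/hr


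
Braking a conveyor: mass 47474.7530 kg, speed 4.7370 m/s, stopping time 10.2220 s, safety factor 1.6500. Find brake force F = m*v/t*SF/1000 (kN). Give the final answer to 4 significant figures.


F = 47474.7530 * 4.7370 / 10.2220 * 1.6500 / 1000
F = 36.30 kN


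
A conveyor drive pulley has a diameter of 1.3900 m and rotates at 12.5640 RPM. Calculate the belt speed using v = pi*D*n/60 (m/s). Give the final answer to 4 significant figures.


v = pi * 1.3900 * 12.5640 / 60
v = 0.9144 m/s


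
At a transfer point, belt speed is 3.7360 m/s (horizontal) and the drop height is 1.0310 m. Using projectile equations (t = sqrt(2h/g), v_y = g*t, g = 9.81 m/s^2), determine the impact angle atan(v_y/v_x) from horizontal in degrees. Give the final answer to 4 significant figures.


t = sqrt(2*1.0310/9.81) = 0.458469 s
v_y = 9.81 * 0.458469 = 4.49758 m/s
angle = atan(4.49758 / 3.7360) = 50.28 deg


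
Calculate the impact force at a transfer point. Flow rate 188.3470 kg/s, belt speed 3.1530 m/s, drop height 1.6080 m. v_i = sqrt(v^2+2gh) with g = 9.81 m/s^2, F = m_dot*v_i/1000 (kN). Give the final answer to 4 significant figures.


v_i = sqrt(3.1530^2 + 2*9.81*1.6080) = 6.4413 m/s
F = 188.3470 * 6.4413 / 1000
F = 1.213 kN


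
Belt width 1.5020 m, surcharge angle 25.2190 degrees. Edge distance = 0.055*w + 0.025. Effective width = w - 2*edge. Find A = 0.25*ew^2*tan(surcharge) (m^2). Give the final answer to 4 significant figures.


edge = 0.055*1.5020 + 0.025 = 0.10761 m
ew = 1.5020 - 2*0.10761 = 1.28678 m
A = 0.25 * 1.28678^2 * tan(25.2190 deg)
A = 0.1950 m^2


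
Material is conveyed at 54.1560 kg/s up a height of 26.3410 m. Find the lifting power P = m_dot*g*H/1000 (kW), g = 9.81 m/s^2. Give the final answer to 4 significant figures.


P = 54.1560 * 9.81 * 26.3410 / 1000
P = 13.99 kW


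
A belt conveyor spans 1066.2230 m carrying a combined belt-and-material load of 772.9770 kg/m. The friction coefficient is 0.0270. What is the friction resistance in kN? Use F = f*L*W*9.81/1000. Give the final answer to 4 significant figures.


F = 0.0270 * 1066.2230 * 772.9770 * 9.81 / 1000
F = 218.3 kN


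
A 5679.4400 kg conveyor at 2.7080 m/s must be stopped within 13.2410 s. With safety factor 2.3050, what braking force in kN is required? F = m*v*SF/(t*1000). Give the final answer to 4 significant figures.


F = 5679.4400 * 2.7080 / 13.2410 * 2.3050 / 1000
F = 2.677 kN


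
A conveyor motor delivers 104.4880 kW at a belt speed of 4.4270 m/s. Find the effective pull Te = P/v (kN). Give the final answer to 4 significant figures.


Te = P / v = 104.4880 / 4.4270
Te = 23.60 kN


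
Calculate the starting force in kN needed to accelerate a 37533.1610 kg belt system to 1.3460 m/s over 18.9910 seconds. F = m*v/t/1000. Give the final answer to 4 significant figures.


F = 37533.1610 * 1.3460 / 18.9910 / 1000
F = 2.660 kN


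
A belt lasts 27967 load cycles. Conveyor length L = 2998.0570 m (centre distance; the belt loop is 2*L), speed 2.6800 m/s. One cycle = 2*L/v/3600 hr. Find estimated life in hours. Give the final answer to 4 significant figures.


cycle_time = 2 * 2998.0570 / 2.6800 / 3600 = 0.621488 hr
life = 27967 * 0.621488 = 17380 hours


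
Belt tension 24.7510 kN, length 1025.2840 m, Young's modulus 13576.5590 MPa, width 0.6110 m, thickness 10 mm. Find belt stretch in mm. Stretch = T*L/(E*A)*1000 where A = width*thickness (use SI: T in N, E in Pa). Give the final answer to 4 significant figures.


A = 0.6110 * 0.01 = 0.00611 m^2
Stretch = 24.7510*1000 * 1025.2840 / (13576.5590e6 * 0.00611) * 1000
Stretch = 305.9 mm


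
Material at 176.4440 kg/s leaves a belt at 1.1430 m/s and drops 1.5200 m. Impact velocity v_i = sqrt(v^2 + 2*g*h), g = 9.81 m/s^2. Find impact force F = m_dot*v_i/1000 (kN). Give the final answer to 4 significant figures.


v_i = sqrt(1.1430^2 + 2*9.81*1.5200) = 5.57932 m/s
F = 176.4440 * 5.57932 / 1000
F = 0.9844 kN


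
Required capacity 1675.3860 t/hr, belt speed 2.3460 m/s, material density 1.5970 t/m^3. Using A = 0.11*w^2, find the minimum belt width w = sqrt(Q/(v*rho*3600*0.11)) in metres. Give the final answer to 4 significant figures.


A_req = 1675.3860 / (2.3460 * 1.5970 * 3600) = 0.124217 m^2
w = sqrt(0.124217 / 0.11)
w = 1.063 m


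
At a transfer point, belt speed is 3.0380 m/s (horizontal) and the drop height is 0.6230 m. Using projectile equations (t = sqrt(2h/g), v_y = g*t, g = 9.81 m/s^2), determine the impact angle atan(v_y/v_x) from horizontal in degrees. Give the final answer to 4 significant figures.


t = sqrt(2*0.6230/9.81) = 0.356389 s
v_y = 9.81 * 0.356389 = 3.49618 m/s
angle = atan(3.49618 / 3.0380) = 49.01 deg


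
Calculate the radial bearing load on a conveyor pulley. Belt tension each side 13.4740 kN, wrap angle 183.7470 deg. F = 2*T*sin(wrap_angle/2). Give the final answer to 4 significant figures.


F = 2 * 13.4740 * sin(183.7470/2 deg)
F = 26.93 kN


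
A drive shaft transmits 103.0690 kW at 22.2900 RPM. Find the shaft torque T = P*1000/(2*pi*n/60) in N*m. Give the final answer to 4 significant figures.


omega = 2*pi*22.2900/60 = 2.3342 rad/s
T = 103.0690*1000 / 2.3342
T = 44160 N*m


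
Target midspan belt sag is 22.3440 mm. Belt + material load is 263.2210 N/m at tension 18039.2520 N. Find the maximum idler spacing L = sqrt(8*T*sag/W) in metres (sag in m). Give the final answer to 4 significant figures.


sag = 22.3440/1000 = 0.022344 m
L = sqrt(8 * 18039.2520 * 0.022344 / 263.2210)
L = 3.500 m


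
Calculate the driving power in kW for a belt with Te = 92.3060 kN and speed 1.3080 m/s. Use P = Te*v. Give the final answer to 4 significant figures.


P = Te * v = 92.3060 * 1.3080
P = 120.7 kW


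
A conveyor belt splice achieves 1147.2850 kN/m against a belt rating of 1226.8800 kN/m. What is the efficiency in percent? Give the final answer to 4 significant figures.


Eff = 1147.2850 / 1226.8800 * 100
Eff = 93.51 %


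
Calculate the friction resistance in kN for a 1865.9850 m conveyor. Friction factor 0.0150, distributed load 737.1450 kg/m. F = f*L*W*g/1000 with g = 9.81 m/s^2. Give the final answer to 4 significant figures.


F = 0.0150 * 1865.9850 * 737.1450 * 9.81 / 1000
F = 202.4 kN


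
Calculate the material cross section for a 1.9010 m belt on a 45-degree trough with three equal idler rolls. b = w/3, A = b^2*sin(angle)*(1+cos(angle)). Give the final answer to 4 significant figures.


b = 1.9010/3 = 0.633667 m
A = 0.633667^2 * sin(45 deg) * (1 + cos(45 deg))
A = 0.4847 m^2


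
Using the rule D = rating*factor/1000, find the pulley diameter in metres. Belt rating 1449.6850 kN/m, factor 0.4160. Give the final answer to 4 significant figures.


D = 1449.6850 * 0.4160 / 1000
D = 0.6031 m


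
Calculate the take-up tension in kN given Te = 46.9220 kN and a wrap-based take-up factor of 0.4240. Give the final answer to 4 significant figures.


T_tu = 46.9220 * 0.4240
T_tu = 19.89 kN


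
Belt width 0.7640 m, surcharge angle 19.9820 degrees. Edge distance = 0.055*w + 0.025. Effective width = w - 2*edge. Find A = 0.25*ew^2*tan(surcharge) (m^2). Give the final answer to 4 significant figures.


edge = 0.055*0.7640 + 0.025 = 0.06702 m
ew = 0.7640 - 2*0.06702 = 0.62996 m
A = 0.25 * 0.62996^2 * tan(19.9820 deg)
A = 0.03608 m^2


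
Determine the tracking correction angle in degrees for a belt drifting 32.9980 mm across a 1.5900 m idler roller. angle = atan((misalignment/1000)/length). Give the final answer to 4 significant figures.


misalign_m = 32.9980 / 1000 = 0.032998 m
angle = atan(0.032998 / 1.5900)
angle = 1.189 deg


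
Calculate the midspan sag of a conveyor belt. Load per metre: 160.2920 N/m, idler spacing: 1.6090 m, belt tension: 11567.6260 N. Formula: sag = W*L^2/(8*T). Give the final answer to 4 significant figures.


sag = 160.2920 * 1.6090^2 / (8 * 11567.6260)
sag = 0.004484 m


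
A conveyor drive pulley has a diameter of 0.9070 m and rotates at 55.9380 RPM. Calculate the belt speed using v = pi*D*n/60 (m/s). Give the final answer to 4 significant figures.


v = pi * 0.9070 * 55.9380 / 60
v = 2.657 m/s


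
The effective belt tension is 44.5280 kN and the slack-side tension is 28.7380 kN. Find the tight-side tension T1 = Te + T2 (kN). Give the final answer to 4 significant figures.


T1 = Te + T2 = 44.5280 + 28.7380
T1 = 73.27 kN


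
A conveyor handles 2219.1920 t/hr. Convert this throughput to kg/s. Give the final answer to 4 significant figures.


m_dot = 2219.1920 * 1000 / 3600
m_dot = 616.4 kg/s


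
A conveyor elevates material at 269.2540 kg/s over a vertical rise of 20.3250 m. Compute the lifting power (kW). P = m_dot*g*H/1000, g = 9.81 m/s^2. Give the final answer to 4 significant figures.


P = 269.2540 * 9.81 * 20.3250 / 1000
P = 53.69 kW


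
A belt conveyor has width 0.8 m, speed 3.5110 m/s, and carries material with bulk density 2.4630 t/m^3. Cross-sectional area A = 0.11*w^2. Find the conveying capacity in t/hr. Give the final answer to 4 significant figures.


A = 0.11 * 0.8^2 = 0.0704 m^2
C = 0.0704 * 3.5110 * 2.4630 * 3600
C = 2192 t/hr


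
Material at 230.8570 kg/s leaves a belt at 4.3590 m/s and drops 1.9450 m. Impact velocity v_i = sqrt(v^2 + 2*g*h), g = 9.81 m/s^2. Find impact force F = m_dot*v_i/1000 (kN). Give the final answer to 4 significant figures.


v_i = sqrt(4.3590^2 + 2*9.81*1.9450) = 7.56054 m/s
F = 230.8570 * 7.56054 / 1000
F = 1.745 kN


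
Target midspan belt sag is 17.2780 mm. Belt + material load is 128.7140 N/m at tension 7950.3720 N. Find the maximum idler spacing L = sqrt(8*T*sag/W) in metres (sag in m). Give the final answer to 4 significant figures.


sag = 17.2780/1000 = 0.017278 m
L = sqrt(8 * 7950.3720 * 0.017278 / 128.7140)
L = 2.922 m


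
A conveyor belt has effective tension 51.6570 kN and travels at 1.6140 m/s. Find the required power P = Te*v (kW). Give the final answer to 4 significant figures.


P = Te * v = 51.6570 * 1.6140
P = 83.37 kW


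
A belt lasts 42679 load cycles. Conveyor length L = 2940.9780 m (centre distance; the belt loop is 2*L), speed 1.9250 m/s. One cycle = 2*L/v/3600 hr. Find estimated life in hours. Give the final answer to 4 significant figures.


cycle_time = 2 * 2940.9780 / 1.9250 / 3600 = 0.848767 hr
life = 42679 * 0.848767 = 36220 hours


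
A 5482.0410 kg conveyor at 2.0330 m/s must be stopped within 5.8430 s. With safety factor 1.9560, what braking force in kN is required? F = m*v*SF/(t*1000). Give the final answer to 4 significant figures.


F = 5482.0410 * 2.0330 / 5.8430 * 1.9560 / 1000
F = 3.731 kN


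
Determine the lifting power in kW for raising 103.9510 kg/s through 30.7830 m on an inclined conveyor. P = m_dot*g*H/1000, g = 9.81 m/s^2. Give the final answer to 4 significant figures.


P = 103.9510 * 9.81 * 30.7830 / 1000
P = 31.39 kW


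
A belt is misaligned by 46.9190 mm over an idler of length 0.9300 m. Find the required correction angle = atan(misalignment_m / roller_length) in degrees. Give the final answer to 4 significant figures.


misalign_m = 46.9190 / 1000 = 0.046919 m
angle = atan(0.046919 / 0.9300)
angle = 2.888 deg


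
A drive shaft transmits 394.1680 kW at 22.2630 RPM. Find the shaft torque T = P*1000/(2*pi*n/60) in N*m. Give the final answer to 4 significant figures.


omega = 2*pi*22.2630/60 = 2.33138 rad/s
T = 394.1680*1000 / 2.33138
T = 169100 N*m


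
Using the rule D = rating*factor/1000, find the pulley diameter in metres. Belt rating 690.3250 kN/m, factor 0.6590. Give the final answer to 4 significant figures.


D = 690.3250 * 0.6590 / 1000
D = 0.4549 m


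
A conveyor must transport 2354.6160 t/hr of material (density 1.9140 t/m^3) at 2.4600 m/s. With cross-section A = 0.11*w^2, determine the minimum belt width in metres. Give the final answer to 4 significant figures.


A_req = 2354.6160 / (2.4600 * 1.9140 * 3600) = 0.138912 m^2
w = sqrt(0.138912 / 0.11)
w = 1.124 m


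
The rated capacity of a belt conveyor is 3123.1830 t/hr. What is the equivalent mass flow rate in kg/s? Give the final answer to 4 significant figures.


m_dot = 3123.1830 * 1000 / 3600
m_dot = 867.6 kg/s


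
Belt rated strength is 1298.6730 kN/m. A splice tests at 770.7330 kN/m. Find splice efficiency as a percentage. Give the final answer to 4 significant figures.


Eff = 770.7330 / 1298.6730 * 100
Eff = 59.35 %


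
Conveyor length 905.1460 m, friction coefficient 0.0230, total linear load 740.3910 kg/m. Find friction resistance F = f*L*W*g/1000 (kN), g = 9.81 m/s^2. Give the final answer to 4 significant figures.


F = 0.0230 * 905.1460 * 740.3910 * 9.81 / 1000
F = 151.2 kN


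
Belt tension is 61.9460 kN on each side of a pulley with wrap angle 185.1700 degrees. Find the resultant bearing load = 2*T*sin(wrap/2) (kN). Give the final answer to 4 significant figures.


F = 2 * 61.9460 * sin(185.1700/2 deg)
F = 123.8 kN


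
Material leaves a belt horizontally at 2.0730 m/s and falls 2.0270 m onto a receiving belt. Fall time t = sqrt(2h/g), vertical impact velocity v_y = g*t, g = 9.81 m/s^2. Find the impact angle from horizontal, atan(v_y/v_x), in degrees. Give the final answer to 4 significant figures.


t = sqrt(2*2.0270/9.81) = 0.642847 s
v_y = 9.81 * 0.642847 = 6.30633 m/s
angle = atan(6.30633 / 2.0730) = 71.80 deg


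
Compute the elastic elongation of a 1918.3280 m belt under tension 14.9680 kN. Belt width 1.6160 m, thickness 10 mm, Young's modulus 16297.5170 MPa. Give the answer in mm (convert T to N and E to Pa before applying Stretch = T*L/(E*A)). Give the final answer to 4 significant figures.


A = 1.6160 * 0.01 = 0.01616 m^2
Stretch = 14.9680*1000 * 1918.3280 / (16297.5170e6 * 0.01616) * 1000
Stretch = 109.0 mm


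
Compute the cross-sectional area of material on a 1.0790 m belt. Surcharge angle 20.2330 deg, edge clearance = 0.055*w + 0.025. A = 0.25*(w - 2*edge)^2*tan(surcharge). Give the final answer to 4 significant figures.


edge = 0.055*1.0790 + 0.025 = 0.084345 m
ew = 1.0790 - 2*0.084345 = 0.91031 m
A = 0.25 * 0.91031^2 * tan(20.2330 deg)
A = 0.07636 m^2


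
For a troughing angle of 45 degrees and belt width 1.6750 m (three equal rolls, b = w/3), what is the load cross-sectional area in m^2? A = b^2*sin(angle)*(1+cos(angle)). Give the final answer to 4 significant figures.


b = 1.6750/3 = 0.558333 m
A = 0.558333^2 * sin(45 deg) * (1 + cos(45 deg))
A = 0.3763 m^2


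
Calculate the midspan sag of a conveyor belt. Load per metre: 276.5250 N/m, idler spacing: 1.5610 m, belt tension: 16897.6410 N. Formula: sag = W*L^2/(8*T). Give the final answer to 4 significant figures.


sag = 276.5250 * 1.5610^2 / (8 * 16897.6410)
sag = 0.004985 m


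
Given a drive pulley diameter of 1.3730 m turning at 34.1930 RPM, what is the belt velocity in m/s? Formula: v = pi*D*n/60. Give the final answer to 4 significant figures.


v = pi * 1.3730 * 34.1930 / 60
v = 2.458 m/s


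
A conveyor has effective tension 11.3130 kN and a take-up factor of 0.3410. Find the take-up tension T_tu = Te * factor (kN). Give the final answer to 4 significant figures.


T_tu = 11.3130 * 0.3410
T_tu = 3.858 kN


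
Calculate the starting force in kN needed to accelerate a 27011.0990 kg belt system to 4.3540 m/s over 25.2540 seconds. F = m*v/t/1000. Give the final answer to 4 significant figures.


F = 27011.0990 * 4.3540 / 25.2540 / 1000
F = 4.657 kN


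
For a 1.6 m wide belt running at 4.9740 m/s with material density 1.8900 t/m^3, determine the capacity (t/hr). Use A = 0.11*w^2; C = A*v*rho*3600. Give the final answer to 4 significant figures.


A = 0.11 * 1.6^2 = 0.2816 m^2
C = 0.2816 * 4.9740 * 1.8900 * 3600
C = 9530 t/hr


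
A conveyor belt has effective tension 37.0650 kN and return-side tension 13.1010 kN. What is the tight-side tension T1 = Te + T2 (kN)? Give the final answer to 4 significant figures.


T1 = Te + T2 = 37.0650 + 13.1010
T1 = 50.17 kN


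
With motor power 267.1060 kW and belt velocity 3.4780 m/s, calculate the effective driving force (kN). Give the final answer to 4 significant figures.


Te = P / v = 267.1060 / 3.4780
Te = 76.80 kN


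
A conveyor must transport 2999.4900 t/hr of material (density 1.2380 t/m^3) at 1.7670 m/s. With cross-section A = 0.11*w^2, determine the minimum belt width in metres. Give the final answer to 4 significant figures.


A_req = 2999.4900 / (1.7670 * 1.2380 * 3600) = 0.38088 m^2
w = sqrt(0.38088 / 0.11)
w = 1.861 m


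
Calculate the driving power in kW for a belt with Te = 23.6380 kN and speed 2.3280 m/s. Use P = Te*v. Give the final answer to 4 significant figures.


P = Te * v = 23.6380 * 2.3280
P = 55.03 kW


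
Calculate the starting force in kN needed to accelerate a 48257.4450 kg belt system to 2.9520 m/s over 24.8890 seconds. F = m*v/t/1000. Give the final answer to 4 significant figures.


F = 48257.4450 * 2.9520 / 24.8890 / 1000
F = 5.724 kN


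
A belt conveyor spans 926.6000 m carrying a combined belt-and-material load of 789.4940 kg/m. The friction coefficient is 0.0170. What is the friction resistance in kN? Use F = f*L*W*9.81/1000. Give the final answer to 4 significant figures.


F = 0.0170 * 926.6000 * 789.4940 * 9.81 / 1000
F = 122.0 kN


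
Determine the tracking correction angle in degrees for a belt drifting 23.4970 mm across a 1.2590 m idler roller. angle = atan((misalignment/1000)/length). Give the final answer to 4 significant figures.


misalign_m = 23.4970 / 1000 = 0.023497 m
angle = atan(0.023497 / 1.2590)
angle = 1.069 deg


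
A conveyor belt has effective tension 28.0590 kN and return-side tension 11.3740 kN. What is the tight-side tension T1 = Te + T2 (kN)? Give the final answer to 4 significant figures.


T1 = Te + T2 = 28.0590 + 11.3740
T1 = 39.43 kN


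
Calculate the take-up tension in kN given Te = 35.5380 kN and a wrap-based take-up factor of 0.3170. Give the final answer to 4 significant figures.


T_tu = 35.5380 * 0.3170
T_tu = 11.27 kN


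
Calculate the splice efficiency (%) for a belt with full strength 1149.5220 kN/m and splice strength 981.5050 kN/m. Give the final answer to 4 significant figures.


Eff = 981.5050 / 1149.5220 * 100
Eff = 85.38 %


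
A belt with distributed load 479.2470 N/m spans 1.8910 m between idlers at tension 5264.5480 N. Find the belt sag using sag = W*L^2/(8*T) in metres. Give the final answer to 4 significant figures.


sag = 479.2470 * 1.8910^2 / (8 * 5264.5480)
sag = 0.04069 m


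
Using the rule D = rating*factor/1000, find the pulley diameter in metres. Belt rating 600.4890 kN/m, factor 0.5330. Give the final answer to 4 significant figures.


D = 600.4890 * 0.5330 / 1000
D = 0.3201 m


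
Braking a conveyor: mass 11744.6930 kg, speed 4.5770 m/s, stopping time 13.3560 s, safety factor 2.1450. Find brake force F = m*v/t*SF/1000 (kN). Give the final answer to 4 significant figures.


F = 11744.6930 * 4.5770 / 13.3560 * 2.1450 / 1000
F = 8.633 kN


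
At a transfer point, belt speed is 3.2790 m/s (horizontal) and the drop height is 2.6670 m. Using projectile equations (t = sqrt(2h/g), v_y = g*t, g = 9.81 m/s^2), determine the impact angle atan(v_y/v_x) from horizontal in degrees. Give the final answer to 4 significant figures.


t = sqrt(2*2.6670/9.81) = 0.737381 s
v_y = 9.81 * 0.737381 = 7.23371 m/s
angle = atan(7.23371 / 3.2790) = 65.62 deg


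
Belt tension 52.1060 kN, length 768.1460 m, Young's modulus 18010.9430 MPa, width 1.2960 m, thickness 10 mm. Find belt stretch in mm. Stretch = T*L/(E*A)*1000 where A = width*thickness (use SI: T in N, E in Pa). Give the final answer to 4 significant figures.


A = 1.2960 * 0.01 = 0.01296 m^2
Stretch = 52.1060*1000 * 768.1460 / (18010.9430e6 * 0.01296) * 1000
Stretch = 171.5 mm


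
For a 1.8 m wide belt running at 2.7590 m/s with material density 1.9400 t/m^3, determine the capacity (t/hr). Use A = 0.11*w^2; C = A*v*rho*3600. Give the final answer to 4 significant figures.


A = 0.11 * 1.8^2 = 0.3564 m^2
C = 0.3564 * 2.7590 * 1.9400 * 3600
C = 6867 t/hr


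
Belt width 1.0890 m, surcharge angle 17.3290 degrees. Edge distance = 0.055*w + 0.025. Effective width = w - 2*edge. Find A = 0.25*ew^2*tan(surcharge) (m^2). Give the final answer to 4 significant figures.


edge = 0.055*1.0890 + 0.025 = 0.084895 m
ew = 1.0890 - 2*0.084895 = 0.91921 m
A = 0.25 * 0.91921^2 * tan(17.3290 deg)
A = 0.06591 m^2


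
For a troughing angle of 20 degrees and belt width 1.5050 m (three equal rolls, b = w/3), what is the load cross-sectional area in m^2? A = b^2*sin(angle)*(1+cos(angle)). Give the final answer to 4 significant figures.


b = 1.5050/3 = 0.501667 m
A = 0.501667^2 * sin(20 deg) * (1 + cos(20 deg))
A = 0.1670 m^2


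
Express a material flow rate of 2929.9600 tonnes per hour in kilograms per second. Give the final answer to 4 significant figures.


m_dot = 2929.9600 * 1000 / 3600
m_dot = 813.9 kg/s


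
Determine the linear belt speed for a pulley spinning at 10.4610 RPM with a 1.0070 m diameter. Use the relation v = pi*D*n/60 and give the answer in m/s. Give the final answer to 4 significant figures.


v = pi * 1.0070 * 10.4610 / 60
v = 0.5516 m/s


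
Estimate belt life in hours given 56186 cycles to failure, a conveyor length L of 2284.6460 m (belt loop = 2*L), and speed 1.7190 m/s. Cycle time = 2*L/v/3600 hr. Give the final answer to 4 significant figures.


cycle_time = 2 * 2284.6460 / 1.7190 / 3600 = 0.738364 hr
life = 56186 * 0.738364 = 41490 hours


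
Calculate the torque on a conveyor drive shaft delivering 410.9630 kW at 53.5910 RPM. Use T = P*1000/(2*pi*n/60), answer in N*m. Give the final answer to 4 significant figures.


omega = 2*pi*53.5910/60 = 5.61204 rad/s
T = 410.9630*1000 / 5.61204
T = 73230 N*m


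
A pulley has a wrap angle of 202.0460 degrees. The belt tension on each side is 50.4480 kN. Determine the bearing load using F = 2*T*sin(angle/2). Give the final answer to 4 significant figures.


F = 2 * 50.4480 * sin(202.0460/2 deg)
F = 99.03 kN


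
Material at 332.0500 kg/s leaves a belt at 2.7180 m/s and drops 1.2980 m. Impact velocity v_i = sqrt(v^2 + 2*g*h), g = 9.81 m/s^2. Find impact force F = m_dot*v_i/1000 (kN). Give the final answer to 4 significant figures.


v_i = sqrt(2.7180^2 + 2*9.81*1.2980) = 5.73187 m/s
F = 332.0500 * 5.73187 / 1000
F = 1.903 kN


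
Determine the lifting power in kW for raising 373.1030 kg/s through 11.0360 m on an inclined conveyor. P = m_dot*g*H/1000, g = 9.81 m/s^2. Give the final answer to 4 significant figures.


P = 373.1030 * 9.81 * 11.0360 / 1000
P = 40.39 kW


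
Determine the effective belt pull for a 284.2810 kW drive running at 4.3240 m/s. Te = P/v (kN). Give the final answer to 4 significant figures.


Te = P / v = 284.2810 / 4.3240
Te = 65.74 kN


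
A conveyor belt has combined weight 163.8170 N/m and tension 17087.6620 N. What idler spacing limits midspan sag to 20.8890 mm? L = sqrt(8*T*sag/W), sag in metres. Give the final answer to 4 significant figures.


sag = 20.8890/1000 = 0.020889 m
L = sqrt(8 * 17087.6620 * 0.020889 / 163.8170)
L = 4.175 m


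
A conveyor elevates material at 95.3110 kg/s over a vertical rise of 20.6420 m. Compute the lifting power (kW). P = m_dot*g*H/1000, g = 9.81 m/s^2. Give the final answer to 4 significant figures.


P = 95.3110 * 9.81 * 20.6420 / 1000
P = 19.30 kW


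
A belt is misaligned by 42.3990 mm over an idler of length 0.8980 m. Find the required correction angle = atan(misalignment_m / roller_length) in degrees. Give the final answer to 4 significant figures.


misalign_m = 42.3990 / 1000 = 0.042399 m
angle = atan(0.042399 / 0.8980)
angle = 2.703 deg


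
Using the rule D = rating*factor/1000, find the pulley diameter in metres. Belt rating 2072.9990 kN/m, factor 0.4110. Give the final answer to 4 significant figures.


D = 2072.9990 * 0.4110 / 1000
D = 0.8520 m


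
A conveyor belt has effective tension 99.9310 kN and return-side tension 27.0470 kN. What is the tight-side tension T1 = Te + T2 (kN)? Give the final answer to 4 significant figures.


T1 = Te + T2 = 99.9310 + 27.0470
T1 = 127.0 kN


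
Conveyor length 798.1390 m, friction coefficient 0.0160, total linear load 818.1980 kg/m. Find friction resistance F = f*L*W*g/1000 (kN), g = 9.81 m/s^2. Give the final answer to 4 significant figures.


F = 0.0160 * 798.1390 * 818.1980 * 9.81 / 1000
F = 102.5 kN


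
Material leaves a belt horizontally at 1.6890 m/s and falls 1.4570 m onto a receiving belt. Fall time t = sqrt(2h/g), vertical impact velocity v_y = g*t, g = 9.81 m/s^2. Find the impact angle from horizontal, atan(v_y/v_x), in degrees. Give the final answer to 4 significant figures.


t = sqrt(2*1.4570/9.81) = 0.545017 s
v_y = 9.81 * 0.545017 = 5.34662 m/s
angle = atan(5.34662 / 1.6890) = 72.47 deg


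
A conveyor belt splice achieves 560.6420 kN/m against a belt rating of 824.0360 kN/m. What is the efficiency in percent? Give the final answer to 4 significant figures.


Eff = 560.6420 / 824.0360 * 100
Eff = 68.04 %


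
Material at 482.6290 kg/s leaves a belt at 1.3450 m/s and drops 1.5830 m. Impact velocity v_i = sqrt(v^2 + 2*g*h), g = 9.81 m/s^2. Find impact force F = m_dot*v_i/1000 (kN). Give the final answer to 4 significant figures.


v_i = sqrt(1.3450^2 + 2*9.81*1.5830) = 5.73302 m/s
F = 482.6290 * 5.73302 / 1000
F = 2.767 kN


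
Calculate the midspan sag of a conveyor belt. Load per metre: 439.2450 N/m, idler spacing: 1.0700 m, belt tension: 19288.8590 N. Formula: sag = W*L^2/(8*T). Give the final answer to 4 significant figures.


sag = 439.2450 * 1.0700^2 / (8 * 19288.8590)
sag = 0.003259 m


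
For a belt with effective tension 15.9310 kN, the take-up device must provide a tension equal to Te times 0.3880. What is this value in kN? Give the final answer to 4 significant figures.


T_tu = 15.9310 * 0.3880
T_tu = 6.181 kN


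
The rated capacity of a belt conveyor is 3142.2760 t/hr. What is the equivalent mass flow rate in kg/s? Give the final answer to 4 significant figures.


m_dot = 3142.2760 * 1000 / 3600
m_dot = 872.9 kg/s


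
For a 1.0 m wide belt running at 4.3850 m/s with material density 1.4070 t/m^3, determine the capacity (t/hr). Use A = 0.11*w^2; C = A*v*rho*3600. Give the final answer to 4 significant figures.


A = 0.11 * 1.0^2 = 0.11 m^2
C = 0.11 * 4.3850 * 1.4070 * 3600
C = 2443 t/hr


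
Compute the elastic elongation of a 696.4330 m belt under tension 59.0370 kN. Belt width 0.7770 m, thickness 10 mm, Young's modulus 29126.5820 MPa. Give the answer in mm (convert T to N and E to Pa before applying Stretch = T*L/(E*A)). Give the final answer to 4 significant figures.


A = 0.7770 * 0.01 = 0.00777 m^2
Stretch = 59.0370*1000 * 696.4330 / (29126.5820e6 * 0.00777) * 1000
Stretch = 181.7 mm


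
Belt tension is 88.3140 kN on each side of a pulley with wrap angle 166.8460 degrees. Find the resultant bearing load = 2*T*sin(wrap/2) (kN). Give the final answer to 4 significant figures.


F = 2 * 88.3140 * sin(166.8460/2 deg)
F = 175.5 kN


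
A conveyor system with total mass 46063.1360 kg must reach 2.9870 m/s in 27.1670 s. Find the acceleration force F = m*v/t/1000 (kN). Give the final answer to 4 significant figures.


F = 46063.1360 * 2.9870 / 27.1670 / 1000
F = 5.065 kN


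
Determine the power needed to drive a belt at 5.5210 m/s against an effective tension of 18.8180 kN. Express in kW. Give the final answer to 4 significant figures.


P = Te * v = 18.8180 * 5.5210
P = 103.9 kW


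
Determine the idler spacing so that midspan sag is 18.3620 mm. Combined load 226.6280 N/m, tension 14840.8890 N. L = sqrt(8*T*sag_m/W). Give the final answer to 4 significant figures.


sag = 18.3620/1000 = 0.018362 m
L = sqrt(8 * 14840.8890 * 0.018362 / 226.6280)
L = 3.102 m


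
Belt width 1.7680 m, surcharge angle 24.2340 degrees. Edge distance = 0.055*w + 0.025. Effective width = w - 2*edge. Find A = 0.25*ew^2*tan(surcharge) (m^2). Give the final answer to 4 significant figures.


edge = 0.055*1.7680 + 0.025 = 0.12224 m
ew = 1.7680 - 2*0.12224 = 1.52352 m
A = 0.25 * 1.52352^2 * tan(24.2340 deg)
A = 0.2612 m^2


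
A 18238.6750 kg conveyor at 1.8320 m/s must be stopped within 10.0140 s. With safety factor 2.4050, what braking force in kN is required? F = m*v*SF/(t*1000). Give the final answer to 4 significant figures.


F = 18238.6750 * 1.8320 / 10.0140 * 2.4050 / 1000
F = 8.025 kN


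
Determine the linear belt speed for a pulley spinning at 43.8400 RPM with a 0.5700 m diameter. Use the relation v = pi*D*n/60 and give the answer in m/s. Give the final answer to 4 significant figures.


v = pi * 0.5700 * 43.8400 / 60
v = 1.308 m/s


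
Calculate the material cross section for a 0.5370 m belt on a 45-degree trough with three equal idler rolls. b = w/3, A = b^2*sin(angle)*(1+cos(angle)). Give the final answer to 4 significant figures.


b = 0.5370/3 = 0.179 m
A = 0.179^2 * sin(45 deg) * (1 + cos(45 deg))
A = 0.03868 m^2


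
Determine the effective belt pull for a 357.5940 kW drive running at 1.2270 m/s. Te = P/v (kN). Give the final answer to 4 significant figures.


Te = P / v = 357.5940 / 1.2270
Te = 291.4 kN


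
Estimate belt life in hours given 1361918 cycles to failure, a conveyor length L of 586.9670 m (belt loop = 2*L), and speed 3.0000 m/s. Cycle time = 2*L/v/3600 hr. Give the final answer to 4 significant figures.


cycle_time = 2 * 586.9670 / 3.0000 / 3600 = 0.108698 hr
life = 1361918 * 0.108698 = 148000 hours


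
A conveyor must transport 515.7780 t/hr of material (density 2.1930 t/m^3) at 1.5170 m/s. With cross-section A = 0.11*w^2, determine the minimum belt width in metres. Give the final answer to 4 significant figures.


A_req = 515.7780 / (1.5170 * 2.1930 * 3600) = 0.0430662 m^2
w = sqrt(0.0430662 / 0.11)
w = 0.6257 m


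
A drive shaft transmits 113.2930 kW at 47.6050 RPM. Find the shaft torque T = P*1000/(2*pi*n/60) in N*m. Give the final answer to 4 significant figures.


omega = 2*pi*47.6050/60 = 4.98518 rad/s
T = 113.2930*1000 / 4.98518
T = 22730 N*m


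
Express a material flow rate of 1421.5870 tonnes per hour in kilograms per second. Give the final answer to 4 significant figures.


m_dot = 1421.5870 * 1000 / 3600
m_dot = 394.9 kg/s


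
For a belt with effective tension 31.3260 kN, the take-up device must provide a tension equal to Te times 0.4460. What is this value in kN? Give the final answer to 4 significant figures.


T_tu = 31.3260 * 0.4460
T_tu = 13.97 kN
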